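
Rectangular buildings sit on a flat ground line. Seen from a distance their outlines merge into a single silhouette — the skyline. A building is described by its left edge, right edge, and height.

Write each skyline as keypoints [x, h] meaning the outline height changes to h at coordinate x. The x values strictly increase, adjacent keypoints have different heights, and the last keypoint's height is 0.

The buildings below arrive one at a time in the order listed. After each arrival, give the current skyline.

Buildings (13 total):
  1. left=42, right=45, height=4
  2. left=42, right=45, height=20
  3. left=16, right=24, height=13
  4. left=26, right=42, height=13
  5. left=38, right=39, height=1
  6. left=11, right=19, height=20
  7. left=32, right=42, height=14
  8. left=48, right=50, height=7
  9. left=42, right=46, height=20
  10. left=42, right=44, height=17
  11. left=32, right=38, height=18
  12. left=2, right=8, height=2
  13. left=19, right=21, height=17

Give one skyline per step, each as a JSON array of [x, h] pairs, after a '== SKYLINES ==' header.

== SKYLINES ==
[[42,4],[45,0]]
[[42,20],[45,0]]
[[16,13],[24,0],[42,20],[45,0]]
[[16,13],[24,0],[26,13],[42,20],[45,0]]
[[16,13],[24,0],[26,13],[42,20],[45,0]]
[[11,20],[19,13],[24,0],[26,13],[42,20],[45,0]]
[[11,20],[19,13],[24,0],[26,13],[32,14],[42,20],[45,0]]
[[11,20],[19,13],[24,0],[26,13],[32,14],[42,20],[45,0],[48,7],[50,0]]
[[11,20],[19,13],[24,0],[26,13],[32,14],[42,20],[46,0],[48,7],[50,0]]
[[11,20],[19,13],[24,0],[26,13],[32,14],[42,20],[46,0],[48,7],[50,0]]
[[11,20],[19,13],[24,0],[26,13],[32,18],[38,14],[42,20],[46,0],[48,7],[50,0]]
[[2,2],[8,0],[11,20],[19,13],[24,0],[26,13],[32,18],[38,14],[42,20],[46,0],[48,7],[50,0]]
[[2,2],[8,0],[11,20],[19,17],[21,13],[24,0],[26,13],[32,18],[38,14],[42,20],[46,0],[48,7],[50,0]]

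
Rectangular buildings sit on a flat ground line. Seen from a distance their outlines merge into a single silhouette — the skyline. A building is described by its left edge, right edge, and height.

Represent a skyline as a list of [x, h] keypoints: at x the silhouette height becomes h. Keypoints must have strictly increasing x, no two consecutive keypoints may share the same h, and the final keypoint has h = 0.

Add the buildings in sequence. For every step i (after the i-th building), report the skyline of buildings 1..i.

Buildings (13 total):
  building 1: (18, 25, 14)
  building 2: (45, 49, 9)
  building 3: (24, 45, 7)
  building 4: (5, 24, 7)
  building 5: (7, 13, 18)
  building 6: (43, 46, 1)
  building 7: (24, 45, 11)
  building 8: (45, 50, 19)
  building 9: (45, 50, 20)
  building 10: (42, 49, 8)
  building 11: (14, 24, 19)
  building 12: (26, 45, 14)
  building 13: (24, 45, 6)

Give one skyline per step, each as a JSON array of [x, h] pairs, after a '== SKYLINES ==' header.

== SKYLINES ==
[[18,14],[25,0]]
[[18,14],[25,0],[45,9],[49,0]]
[[18,14],[25,7],[45,9],[49,0]]
[[5,7],[18,14],[25,7],[45,9],[49,0]]
[[5,7],[7,18],[13,7],[18,14],[25,7],[45,9],[49,0]]
[[5,7],[7,18],[13,7],[18,14],[25,7],[45,9],[49,0]]
[[5,7],[7,18],[13,7],[18,14],[25,11],[45,9],[49,0]]
[[5,7],[7,18],[13,7],[18,14],[25,11],[45,19],[50,0]]
[[5,7],[7,18],[13,7],[18,14],[25,11],[45,20],[50,0]]
[[5,7],[7,18],[13,7],[18,14],[25,11],[45,20],[50,0]]
[[5,7],[7,18],[13,7],[14,19],[24,14],[25,11],[45,20],[50,0]]
[[5,7],[7,18],[13,7],[14,19],[24,14],[25,11],[26,14],[45,20],[50,0]]
[[5,7],[7,18],[13,7],[14,19],[24,14],[25,11],[26,14],[45,20],[50,0]]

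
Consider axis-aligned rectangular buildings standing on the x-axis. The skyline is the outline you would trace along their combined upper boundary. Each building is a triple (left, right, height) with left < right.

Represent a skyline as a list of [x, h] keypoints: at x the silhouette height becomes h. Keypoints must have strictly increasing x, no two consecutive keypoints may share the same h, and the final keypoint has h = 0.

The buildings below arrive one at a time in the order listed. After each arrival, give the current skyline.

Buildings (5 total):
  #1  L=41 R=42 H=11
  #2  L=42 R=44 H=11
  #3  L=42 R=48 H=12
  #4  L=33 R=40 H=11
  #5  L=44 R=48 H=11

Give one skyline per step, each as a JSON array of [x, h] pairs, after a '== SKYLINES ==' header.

== SKYLINES ==
[[41,11],[42,0]]
[[41,11],[44,0]]
[[41,11],[42,12],[48,0]]
[[33,11],[40,0],[41,11],[42,12],[48,0]]
[[33,11],[40,0],[41,11],[42,12],[48,0]]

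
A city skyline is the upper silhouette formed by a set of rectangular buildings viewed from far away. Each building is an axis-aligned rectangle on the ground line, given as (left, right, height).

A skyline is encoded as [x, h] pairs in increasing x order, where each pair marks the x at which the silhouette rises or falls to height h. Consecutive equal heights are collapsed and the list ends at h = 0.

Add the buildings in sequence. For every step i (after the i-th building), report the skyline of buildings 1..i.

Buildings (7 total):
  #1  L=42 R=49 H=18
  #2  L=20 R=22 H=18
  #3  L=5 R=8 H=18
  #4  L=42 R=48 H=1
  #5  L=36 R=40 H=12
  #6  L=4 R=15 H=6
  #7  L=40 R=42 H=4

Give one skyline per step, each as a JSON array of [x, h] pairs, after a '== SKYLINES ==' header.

== SKYLINES ==
[[42,18],[49,0]]
[[20,18],[22,0],[42,18],[49,0]]
[[5,18],[8,0],[20,18],[22,0],[42,18],[49,0]]
[[5,18],[8,0],[20,18],[22,0],[42,18],[49,0]]
[[5,18],[8,0],[20,18],[22,0],[36,12],[40,0],[42,18],[49,0]]
[[4,6],[5,18],[8,6],[15,0],[20,18],[22,0],[36,12],[40,0],[42,18],[49,0]]
[[4,6],[5,18],[8,6],[15,0],[20,18],[22,0],[36,12],[40,4],[42,18],[49,0]]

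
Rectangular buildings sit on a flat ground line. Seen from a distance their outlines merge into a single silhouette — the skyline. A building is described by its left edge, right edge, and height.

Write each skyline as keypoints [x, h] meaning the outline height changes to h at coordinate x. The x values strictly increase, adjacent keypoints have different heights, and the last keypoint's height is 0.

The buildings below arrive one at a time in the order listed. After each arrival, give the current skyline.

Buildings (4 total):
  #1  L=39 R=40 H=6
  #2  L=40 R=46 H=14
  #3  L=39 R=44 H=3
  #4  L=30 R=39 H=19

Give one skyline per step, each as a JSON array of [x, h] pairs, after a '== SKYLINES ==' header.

== SKYLINES ==
[[39,6],[40,0]]
[[39,6],[40,14],[46,0]]
[[39,6],[40,14],[46,0]]
[[30,19],[39,6],[40,14],[46,0]]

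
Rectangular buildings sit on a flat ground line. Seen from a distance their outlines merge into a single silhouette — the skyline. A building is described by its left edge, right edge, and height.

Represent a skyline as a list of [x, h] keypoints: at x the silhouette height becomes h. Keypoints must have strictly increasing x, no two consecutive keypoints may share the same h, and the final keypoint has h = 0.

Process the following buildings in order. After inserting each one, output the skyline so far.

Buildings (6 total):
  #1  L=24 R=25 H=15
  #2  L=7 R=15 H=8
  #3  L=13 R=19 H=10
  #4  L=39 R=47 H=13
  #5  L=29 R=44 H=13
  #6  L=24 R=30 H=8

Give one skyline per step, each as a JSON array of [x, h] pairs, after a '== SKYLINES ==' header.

== SKYLINES ==
[[24,15],[25,0]]
[[7,8],[15,0],[24,15],[25,0]]
[[7,8],[13,10],[19,0],[24,15],[25,0]]
[[7,8],[13,10],[19,0],[24,15],[25,0],[39,13],[47,0]]
[[7,8],[13,10],[19,0],[24,15],[25,0],[29,13],[47,0]]
[[7,8],[13,10],[19,0],[24,15],[25,8],[29,13],[47,0]]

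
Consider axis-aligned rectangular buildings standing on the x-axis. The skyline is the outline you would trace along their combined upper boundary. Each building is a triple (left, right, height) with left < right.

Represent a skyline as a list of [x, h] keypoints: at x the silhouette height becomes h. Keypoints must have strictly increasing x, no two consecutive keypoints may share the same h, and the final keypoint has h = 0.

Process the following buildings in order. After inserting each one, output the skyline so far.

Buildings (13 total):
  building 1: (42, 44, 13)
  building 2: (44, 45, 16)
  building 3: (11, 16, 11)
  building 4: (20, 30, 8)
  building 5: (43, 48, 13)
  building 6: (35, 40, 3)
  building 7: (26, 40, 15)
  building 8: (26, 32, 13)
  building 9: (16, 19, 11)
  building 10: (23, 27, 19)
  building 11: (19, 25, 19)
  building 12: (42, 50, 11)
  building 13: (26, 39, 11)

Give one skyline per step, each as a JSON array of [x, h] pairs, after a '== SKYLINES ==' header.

== SKYLINES ==
[[42,13],[44,0]]
[[42,13],[44,16],[45,0]]
[[11,11],[16,0],[42,13],[44,16],[45,0]]
[[11,11],[16,0],[20,8],[30,0],[42,13],[44,16],[45,0]]
[[11,11],[16,0],[20,8],[30,0],[42,13],[44,16],[45,13],[48,0]]
[[11,11],[16,0],[20,8],[30,0],[35,3],[40,0],[42,13],[44,16],[45,13],[48,0]]
[[11,11],[16,0],[20,8],[26,15],[40,0],[42,13],[44,16],[45,13],[48,0]]
[[11,11],[16,0],[20,8],[26,15],[40,0],[42,13],[44,16],[45,13],[48,0]]
[[11,11],[19,0],[20,8],[26,15],[40,0],[42,13],[44,16],[45,13],[48,0]]
[[11,11],[19,0],[20,8],[23,19],[27,15],[40,0],[42,13],[44,16],[45,13],[48,0]]
[[11,11],[19,19],[27,15],[40,0],[42,13],[44,16],[45,13],[48,0]]
[[11,11],[19,19],[27,15],[40,0],[42,13],[44,16],[45,13],[48,11],[50,0]]
[[11,11],[19,19],[27,15],[40,0],[42,13],[44,16],[45,13],[48,11],[50,0]]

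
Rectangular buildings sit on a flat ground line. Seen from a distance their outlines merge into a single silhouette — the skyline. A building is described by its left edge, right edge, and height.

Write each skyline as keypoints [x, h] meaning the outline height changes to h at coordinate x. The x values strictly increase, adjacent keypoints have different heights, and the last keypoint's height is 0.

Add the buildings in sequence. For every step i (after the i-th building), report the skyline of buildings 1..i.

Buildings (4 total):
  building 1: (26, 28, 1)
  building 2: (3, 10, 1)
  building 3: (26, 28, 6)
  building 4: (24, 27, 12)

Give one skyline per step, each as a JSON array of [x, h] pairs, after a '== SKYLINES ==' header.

== SKYLINES ==
[[26,1],[28,0]]
[[3,1],[10,0],[26,1],[28,0]]
[[3,1],[10,0],[26,6],[28,0]]
[[3,1],[10,0],[24,12],[27,6],[28,0]]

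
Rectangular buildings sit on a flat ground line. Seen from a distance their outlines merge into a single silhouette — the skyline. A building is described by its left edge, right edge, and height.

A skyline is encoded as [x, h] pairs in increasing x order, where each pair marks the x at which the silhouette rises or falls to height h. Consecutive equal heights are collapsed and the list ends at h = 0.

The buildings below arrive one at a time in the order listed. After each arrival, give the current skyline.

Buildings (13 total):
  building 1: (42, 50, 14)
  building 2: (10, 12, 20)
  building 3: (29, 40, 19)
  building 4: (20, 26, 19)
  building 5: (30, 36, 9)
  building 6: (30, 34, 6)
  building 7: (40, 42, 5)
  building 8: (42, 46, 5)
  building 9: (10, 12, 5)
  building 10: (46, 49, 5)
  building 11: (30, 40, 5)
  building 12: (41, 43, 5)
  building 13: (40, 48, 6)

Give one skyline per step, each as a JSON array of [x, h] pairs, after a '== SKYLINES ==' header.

== SKYLINES ==
[[42,14],[50,0]]
[[10,20],[12,0],[42,14],[50,0]]
[[10,20],[12,0],[29,19],[40,0],[42,14],[50,0]]
[[10,20],[12,0],[20,19],[26,0],[29,19],[40,0],[42,14],[50,0]]
[[10,20],[12,0],[20,19],[26,0],[29,19],[40,0],[42,14],[50,0]]
[[10,20],[12,0],[20,19],[26,0],[29,19],[40,0],[42,14],[50,0]]
[[10,20],[12,0],[20,19],[26,0],[29,19],[40,5],[42,14],[50,0]]
[[10,20],[12,0],[20,19],[26,0],[29,19],[40,5],[42,14],[50,0]]
[[10,20],[12,0],[20,19],[26,0],[29,19],[40,5],[42,14],[50,0]]
[[10,20],[12,0],[20,19],[26,0],[29,19],[40,5],[42,14],[50,0]]
[[10,20],[12,0],[20,19],[26,0],[29,19],[40,5],[42,14],[50,0]]
[[10,20],[12,0],[20,19],[26,0],[29,19],[40,5],[42,14],[50,0]]
[[10,20],[12,0],[20,19],[26,0],[29,19],[40,6],[42,14],[50,0]]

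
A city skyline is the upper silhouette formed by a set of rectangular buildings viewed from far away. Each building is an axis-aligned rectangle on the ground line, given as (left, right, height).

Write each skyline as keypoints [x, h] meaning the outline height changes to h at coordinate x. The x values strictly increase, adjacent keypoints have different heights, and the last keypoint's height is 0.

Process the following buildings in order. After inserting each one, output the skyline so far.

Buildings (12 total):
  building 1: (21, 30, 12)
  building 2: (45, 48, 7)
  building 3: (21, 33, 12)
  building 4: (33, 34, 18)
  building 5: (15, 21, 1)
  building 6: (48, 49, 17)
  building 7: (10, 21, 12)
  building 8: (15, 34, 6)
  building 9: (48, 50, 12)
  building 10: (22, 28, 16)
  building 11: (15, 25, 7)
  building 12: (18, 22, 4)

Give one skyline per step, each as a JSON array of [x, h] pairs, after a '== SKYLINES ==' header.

== SKYLINES ==
[[21,12],[30,0]]
[[21,12],[30,0],[45,7],[48,0]]
[[21,12],[33,0],[45,7],[48,0]]
[[21,12],[33,18],[34,0],[45,7],[48,0]]
[[15,1],[21,12],[33,18],[34,0],[45,7],[48,0]]
[[15,1],[21,12],[33,18],[34,0],[45,7],[48,17],[49,0]]
[[10,12],[33,18],[34,0],[45,7],[48,17],[49,0]]
[[10,12],[33,18],[34,0],[45,7],[48,17],[49,0]]
[[10,12],[33,18],[34,0],[45,7],[48,17],[49,12],[50,0]]
[[10,12],[22,16],[28,12],[33,18],[34,0],[45,7],[48,17],[49,12],[50,0]]
[[10,12],[22,16],[28,12],[33,18],[34,0],[45,7],[48,17],[49,12],[50,0]]
[[10,12],[22,16],[28,12],[33,18],[34,0],[45,7],[48,17],[49,12],[50,0]]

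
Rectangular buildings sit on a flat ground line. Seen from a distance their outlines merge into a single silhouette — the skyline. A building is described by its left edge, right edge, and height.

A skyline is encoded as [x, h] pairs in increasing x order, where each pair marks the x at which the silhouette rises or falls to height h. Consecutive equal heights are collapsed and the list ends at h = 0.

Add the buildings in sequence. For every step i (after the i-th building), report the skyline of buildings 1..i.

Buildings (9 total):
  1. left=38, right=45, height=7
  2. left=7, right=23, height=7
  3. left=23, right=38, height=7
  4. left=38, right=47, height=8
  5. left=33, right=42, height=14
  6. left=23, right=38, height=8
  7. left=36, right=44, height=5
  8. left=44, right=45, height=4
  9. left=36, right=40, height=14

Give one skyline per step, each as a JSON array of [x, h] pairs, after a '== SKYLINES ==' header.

== SKYLINES ==
[[38,7],[45,0]]
[[7,7],[23,0],[38,7],[45,0]]
[[7,7],[45,0]]
[[7,7],[38,8],[47,0]]
[[7,7],[33,14],[42,8],[47,0]]
[[7,7],[23,8],[33,14],[42,8],[47,0]]
[[7,7],[23,8],[33,14],[42,8],[47,0]]
[[7,7],[23,8],[33,14],[42,8],[47,0]]
[[7,7],[23,8],[33,14],[42,8],[47,0]]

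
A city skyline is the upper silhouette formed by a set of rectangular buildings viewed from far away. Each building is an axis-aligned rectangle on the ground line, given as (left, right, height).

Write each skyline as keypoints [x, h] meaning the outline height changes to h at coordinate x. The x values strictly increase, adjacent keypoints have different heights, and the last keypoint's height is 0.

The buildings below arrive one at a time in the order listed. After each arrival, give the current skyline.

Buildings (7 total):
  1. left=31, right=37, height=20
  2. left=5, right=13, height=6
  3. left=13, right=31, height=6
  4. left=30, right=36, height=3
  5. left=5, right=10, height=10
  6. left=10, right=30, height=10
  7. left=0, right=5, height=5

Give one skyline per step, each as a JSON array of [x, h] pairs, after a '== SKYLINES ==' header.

== SKYLINES ==
[[31,20],[37,0]]
[[5,6],[13,0],[31,20],[37,0]]
[[5,6],[31,20],[37,0]]
[[5,6],[31,20],[37,0]]
[[5,10],[10,6],[31,20],[37,0]]
[[5,10],[30,6],[31,20],[37,0]]
[[0,5],[5,10],[30,6],[31,20],[37,0]]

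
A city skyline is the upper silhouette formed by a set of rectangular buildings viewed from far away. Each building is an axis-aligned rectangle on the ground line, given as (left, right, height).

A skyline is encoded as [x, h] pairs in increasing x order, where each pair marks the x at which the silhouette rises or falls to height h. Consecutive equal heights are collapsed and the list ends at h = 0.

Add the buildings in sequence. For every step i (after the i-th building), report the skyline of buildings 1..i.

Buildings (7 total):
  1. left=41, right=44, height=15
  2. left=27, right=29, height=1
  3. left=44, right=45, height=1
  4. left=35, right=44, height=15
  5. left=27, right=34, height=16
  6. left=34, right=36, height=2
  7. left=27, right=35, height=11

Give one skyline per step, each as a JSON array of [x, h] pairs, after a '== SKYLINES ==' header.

== SKYLINES ==
[[41,15],[44,0]]
[[27,1],[29,0],[41,15],[44,0]]
[[27,1],[29,0],[41,15],[44,1],[45,0]]
[[27,1],[29,0],[35,15],[44,1],[45,0]]
[[27,16],[34,0],[35,15],[44,1],[45,0]]
[[27,16],[34,2],[35,15],[44,1],[45,0]]
[[27,16],[34,11],[35,15],[44,1],[45,0]]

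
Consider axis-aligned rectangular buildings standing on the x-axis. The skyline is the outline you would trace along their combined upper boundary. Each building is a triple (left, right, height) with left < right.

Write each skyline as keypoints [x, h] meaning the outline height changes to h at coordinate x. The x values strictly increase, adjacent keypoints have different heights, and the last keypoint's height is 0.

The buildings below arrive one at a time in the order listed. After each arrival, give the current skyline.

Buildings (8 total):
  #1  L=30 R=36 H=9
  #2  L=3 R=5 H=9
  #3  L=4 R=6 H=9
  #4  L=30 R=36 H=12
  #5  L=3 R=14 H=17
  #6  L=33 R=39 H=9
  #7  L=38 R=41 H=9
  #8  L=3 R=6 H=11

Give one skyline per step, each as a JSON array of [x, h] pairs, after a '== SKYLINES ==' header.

== SKYLINES ==
[[30,9],[36,0]]
[[3,9],[5,0],[30,9],[36,0]]
[[3,9],[6,0],[30,9],[36,0]]
[[3,9],[6,0],[30,12],[36,0]]
[[3,17],[14,0],[30,12],[36,0]]
[[3,17],[14,0],[30,12],[36,9],[39,0]]
[[3,17],[14,0],[30,12],[36,9],[41,0]]
[[3,17],[14,0],[30,12],[36,9],[41,0]]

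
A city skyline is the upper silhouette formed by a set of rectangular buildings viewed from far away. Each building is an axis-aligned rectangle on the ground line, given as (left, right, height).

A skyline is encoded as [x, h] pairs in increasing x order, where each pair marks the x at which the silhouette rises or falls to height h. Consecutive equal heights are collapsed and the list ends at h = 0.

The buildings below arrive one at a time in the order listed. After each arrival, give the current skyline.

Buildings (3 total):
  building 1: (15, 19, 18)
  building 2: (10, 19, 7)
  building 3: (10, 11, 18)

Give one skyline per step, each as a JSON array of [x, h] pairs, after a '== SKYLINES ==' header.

== SKYLINES ==
[[15,18],[19,0]]
[[10,7],[15,18],[19,0]]
[[10,18],[11,7],[15,18],[19,0]]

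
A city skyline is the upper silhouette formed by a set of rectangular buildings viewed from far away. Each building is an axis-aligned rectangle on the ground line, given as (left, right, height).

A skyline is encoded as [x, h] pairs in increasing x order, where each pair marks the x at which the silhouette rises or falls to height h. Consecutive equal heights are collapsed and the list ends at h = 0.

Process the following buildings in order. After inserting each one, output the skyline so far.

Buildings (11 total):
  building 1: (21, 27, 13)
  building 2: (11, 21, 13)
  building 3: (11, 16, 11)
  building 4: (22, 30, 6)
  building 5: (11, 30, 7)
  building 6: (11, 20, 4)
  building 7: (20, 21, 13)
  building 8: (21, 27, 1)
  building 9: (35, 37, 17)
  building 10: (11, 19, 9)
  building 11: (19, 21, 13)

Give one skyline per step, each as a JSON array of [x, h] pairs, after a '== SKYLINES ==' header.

== SKYLINES ==
[[21,13],[27,0]]
[[11,13],[27,0]]
[[11,13],[27,0]]
[[11,13],[27,6],[30,0]]
[[11,13],[27,7],[30,0]]
[[11,13],[27,7],[30,0]]
[[11,13],[27,7],[30,0]]
[[11,13],[27,7],[30,0]]
[[11,13],[27,7],[30,0],[35,17],[37,0]]
[[11,13],[27,7],[30,0],[35,17],[37,0]]
[[11,13],[27,7],[30,0],[35,17],[37,0]]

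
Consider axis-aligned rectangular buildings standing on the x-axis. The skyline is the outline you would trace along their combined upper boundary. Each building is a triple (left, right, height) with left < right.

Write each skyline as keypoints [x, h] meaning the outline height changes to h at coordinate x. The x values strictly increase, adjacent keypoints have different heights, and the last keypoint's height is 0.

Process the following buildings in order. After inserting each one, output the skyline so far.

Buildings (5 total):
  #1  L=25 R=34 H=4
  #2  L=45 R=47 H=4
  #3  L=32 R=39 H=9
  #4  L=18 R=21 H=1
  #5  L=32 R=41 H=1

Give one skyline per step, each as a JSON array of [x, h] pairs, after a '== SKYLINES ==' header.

== SKYLINES ==
[[25,4],[34,0]]
[[25,4],[34,0],[45,4],[47,0]]
[[25,4],[32,9],[39,0],[45,4],[47,0]]
[[18,1],[21,0],[25,4],[32,9],[39,0],[45,4],[47,0]]
[[18,1],[21,0],[25,4],[32,9],[39,1],[41,0],[45,4],[47,0]]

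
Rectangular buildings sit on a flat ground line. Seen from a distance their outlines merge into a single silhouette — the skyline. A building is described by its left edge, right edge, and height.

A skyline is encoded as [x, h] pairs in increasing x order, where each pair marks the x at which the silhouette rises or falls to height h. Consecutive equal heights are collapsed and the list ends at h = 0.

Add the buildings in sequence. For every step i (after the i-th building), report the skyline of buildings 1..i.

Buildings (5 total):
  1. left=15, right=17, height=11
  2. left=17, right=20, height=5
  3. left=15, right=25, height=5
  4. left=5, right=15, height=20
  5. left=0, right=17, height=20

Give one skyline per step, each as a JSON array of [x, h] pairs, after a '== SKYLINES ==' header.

== SKYLINES ==
[[15,11],[17,0]]
[[15,11],[17,5],[20,0]]
[[15,11],[17,5],[25,0]]
[[5,20],[15,11],[17,5],[25,0]]
[[0,20],[17,5],[25,0]]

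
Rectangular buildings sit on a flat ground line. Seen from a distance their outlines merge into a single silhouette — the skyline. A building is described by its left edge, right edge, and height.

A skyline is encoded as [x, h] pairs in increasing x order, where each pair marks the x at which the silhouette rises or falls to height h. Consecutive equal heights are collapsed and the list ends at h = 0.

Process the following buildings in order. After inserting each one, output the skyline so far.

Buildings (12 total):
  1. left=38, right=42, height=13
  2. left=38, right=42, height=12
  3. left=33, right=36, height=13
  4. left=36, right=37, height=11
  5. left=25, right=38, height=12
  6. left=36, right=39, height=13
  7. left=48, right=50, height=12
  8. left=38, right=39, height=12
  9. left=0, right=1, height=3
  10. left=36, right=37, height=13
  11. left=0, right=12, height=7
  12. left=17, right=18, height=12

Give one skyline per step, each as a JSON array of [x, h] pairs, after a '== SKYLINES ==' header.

== SKYLINES ==
[[38,13],[42,0]]
[[38,13],[42,0]]
[[33,13],[36,0],[38,13],[42,0]]
[[33,13],[36,11],[37,0],[38,13],[42,0]]
[[25,12],[33,13],[36,12],[38,13],[42,0]]
[[25,12],[33,13],[42,0]]
[[25,12],[33,13],[42,0],[48,12],[50,0]]
[[25,12],[33,13],[42,0],[48,12],[50,0]]
[[0,3],[1,0],[25,12],[33,13],[42,0],[48,12],[50,0]]
[[0,3],[1,0],[25,12],[33,13],[42,0],[48,12],[50,0]]
[[0,7],[12,0],[25,12],[33,13],[42,0],[48,12],[50,0]]
[[0,7],[12,0],[17,12],[18,0],[25,12],[33,13],[42,0],[48,12],[50,0]]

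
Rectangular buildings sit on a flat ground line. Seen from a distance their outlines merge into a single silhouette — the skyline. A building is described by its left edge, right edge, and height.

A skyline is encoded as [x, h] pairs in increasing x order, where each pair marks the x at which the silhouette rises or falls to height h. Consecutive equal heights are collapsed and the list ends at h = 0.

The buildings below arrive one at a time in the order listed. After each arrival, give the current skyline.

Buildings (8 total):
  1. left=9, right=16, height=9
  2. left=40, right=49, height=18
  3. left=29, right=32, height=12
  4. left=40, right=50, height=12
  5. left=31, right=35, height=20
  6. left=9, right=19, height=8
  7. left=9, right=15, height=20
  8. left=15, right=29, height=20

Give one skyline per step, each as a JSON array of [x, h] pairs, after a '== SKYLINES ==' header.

== SKYLINES ==
[[9,9],[16,0]]
[[9,9],[16,0],[40,18],[49,0]]
[[9,9],[16,0],[29,12],[32,0],[40,18],[49,0]]
[[9,9],[16,0],[29,12],[32,0],[40,18],[49,12],[50,0]]
[[9,9],[16,0],[29,12],[31,20],[35,0],[40,18],[49,12],[50,0]]
[[9,9],[16,8],[19,0],[29,12],[31,20],[35,0],[40,18],[49,12],[50,0]]
[[9,20],[15,9],[16,8],[19,0],[29,12],[31,20],[35,0],[40,18],[49,12],[50,0]]
[[9,20],[29,12],[31,20],[35,0],[40,18],[49,12],[50,0]]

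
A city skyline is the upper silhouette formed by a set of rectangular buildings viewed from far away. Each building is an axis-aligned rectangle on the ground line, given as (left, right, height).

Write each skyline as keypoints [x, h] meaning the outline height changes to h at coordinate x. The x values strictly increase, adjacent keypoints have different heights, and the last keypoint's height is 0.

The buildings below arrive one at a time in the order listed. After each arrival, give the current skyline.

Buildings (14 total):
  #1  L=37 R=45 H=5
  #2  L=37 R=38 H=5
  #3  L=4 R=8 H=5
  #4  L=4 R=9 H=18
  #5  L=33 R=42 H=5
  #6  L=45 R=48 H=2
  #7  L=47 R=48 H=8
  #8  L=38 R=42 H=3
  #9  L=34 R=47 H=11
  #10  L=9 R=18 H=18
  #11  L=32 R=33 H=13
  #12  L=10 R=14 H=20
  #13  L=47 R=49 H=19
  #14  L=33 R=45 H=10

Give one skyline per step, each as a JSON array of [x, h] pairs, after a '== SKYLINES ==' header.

== SKYLINES ==
[[37,5],[45,0]]
[[37,5],[45,0]]
[[4,5],[8,0],[37,5],[45,0]]
[[4,18],[9,0],[37,5],[45,0]]
[[4,18],[9,0],[33,5],[45,0]]
[[4,18],[9,0],[33,5],[45,2],[48,0]]
[[4,18],[9,0],[33,5],[45,2],[47,8],[48,0]]
[[4,18],[9,0],[33,5],[45,2],[47,8],[48,0]]
[[4,18],[9,0],[33,5],[34,11],[47,8],[48,0]]
[[4,18],[18,0],[33,5],[34,11],[47,8],[48,0]]
[[4,18],[18,0],[32,13],[33,5],[34,11],[47,8],[48,0]]
[[4,18],[10,20],[14,18],[18,0],[32,13],[33,5],[34,11],[47,8],[48,0]]
[[4,18],[10,20],[14,18],[18,0],[32,13],[33,5],[34,11],[47,19],[49,0]]
[[4,18],[10,20],[14,18],[18,0],[32,13],[33,10],[34,11],[47,19],[49,0]]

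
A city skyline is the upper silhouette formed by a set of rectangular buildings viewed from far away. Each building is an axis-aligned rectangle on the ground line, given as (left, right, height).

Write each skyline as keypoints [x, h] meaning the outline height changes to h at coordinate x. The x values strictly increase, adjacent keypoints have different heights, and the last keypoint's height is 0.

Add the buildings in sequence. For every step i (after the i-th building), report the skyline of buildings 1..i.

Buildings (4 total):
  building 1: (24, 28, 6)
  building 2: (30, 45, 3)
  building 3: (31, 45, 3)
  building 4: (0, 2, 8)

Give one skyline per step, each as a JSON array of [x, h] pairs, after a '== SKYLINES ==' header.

== SKYLINES ==
[[24,6],[28,0]]
[[24,6],[28,0],[30,3],[45,0]]
[[24,6],[28,0],[30,3],[45,0]]
[[0,8],[2,0],[24,6],[28,0],[30,3],[45,0]]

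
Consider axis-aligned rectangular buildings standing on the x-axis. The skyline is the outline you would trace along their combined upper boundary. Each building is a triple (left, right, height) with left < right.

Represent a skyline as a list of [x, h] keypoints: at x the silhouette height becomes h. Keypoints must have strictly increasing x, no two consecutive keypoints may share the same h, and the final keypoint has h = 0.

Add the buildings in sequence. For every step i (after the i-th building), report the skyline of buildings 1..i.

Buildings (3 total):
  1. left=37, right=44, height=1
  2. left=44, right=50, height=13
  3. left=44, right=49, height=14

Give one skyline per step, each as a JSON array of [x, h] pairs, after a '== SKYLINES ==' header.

== SKYLINES ==
[[37,1],[44,0]]
[[37,1],[44,13],[50,0]]
[[37,1],[44,14],[49,13],[50,0]]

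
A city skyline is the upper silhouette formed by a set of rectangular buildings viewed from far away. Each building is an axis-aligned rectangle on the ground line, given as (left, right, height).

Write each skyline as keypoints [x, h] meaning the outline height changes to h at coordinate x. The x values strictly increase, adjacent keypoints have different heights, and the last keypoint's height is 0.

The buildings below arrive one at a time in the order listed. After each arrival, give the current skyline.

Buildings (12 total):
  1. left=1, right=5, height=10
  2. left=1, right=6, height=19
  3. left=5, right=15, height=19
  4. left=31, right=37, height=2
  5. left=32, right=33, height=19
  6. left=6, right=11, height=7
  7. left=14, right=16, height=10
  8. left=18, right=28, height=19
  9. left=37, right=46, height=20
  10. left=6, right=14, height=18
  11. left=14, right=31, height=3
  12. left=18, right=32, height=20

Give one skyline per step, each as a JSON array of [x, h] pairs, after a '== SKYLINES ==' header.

== SKYLINES ==
[[1,10],[5,0]]
[[1,19],[6,0]]
[[1,19],[15,0]]
[[1,19],[15,0],[31,2],[37,0]]
[[1,19],[15,0],[31,2],[32,19],[33,2],[37,0]]
[[1,19],[15,0],[31,2],[32,19],[33,2],[37,0]]
[[1,19],[15,10],[16,0],[31,2],[32,19],[33,2],[37,0]]
[[1,19],[15,10],[16,0],[18,19],[28,0],[31,2],[32,19],[33,2],[37,0]]
[[1,19],[15,10],[16,0],[18,19],[28,0],[31,2],[32,19],[33,2],[37,20],[46,0]]
[[1,19],[15,10],[16,0],[18,19],[28,0],[31,2],[32,19],[33,2],[37,20],[46,0]]
[[1,19],[15,10],[16,3],[18,19],[28,3],[31,2],[32,19],[33,2],[37,20],[46,0]]
[[1,19],[15,10],[16,3],[18,20],[32,19],[33,2],[37,20],[46,0]]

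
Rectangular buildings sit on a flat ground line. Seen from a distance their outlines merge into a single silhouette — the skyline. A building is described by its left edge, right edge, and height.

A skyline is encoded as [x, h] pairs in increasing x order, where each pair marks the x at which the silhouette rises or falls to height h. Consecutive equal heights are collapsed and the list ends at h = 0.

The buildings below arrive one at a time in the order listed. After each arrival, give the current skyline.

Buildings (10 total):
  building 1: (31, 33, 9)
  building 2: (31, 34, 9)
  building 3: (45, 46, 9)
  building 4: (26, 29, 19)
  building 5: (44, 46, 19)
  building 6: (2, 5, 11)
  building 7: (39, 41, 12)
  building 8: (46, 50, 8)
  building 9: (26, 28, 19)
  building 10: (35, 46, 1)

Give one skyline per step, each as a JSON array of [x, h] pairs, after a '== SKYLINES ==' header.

== SKYLINES ==
[[31,9],[33,0]]
[[31,9],[34,0]]
[[31,9],[34,0],[45,9],[46,0]]
[[26,19],[29,0],[31,9],[34,0],[45,9],[46,0]]
[[26,19],[29,0],[31,9],[34,0],[44,19],[46,0]]
[[2,11],[5,0],[26,19],[29,0],[31,9],[34,0],[44,19],[46,0]]
[[2,11],[5,0],[26,19],[29,0],[31,9],[34,0],[39,12],[41,0],[44,19],[46,0]]
[[2,11],[5,0],[26,19],[29,0],[31,9],[34,0],[39,12],[41,0],[44,19],[46,8],[50,0]]
[[2,11],[5,0],[26,19],[29,0],[31,9],[34,0],[39,12],[41,0],[44,19],[46,8],[50,0]]
[[2,11],[5,0],[26,19],[29,0],[31,9],[34,0],[35,1],[39,12],[41,1],[44,19],[46,8],[50,0]]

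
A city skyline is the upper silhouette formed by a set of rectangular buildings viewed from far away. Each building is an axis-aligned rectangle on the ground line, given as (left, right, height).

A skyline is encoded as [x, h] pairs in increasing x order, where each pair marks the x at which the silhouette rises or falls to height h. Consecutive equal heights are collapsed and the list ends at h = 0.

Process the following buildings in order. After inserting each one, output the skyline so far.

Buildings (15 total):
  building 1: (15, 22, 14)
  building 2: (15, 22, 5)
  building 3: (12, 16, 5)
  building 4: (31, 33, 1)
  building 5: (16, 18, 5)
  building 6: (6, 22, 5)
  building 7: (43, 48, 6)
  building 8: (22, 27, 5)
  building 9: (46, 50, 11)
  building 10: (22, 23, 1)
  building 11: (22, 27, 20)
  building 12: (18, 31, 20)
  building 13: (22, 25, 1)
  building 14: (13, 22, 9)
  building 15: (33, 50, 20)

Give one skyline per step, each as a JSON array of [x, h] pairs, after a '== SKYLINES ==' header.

== SKYLINES ==
[[15,14],[22,0]]
[[15,14],[22,0]]
[[12,5],[15,14],[22,0]]
[[12,5],[15,14],[22,0],[31,1],[33,0]]
[[12,5],[15,14],[22,0],[31,1],[33,0]]
[[6,5],[15,14],[22,0],[31,1],[33,0]]
[[6,5],[15,14],[22,0],[31,1],[33,0],[43,6],[48,0]]
[[6,5],[15,14],[22,5],[27,0],[31,1],[33,0],[43,6],[48,0]]
[[6,5],[15,14],[22,5],[27,0],[31,1],[33,0],[43,6],[46,11],[50,0]]
[[6,5],[15,14],[22,5],[27,0],[31,1],[33,0],[43,6],[46,11],[50,0]]
[[6,5],[15,14],[22,20],[27,0],[31,1],[33,0],[43,6],[46,11],[50,0]]
[[6,5],[15,14],[18,20],[31,1],[33,0],[43,6],[46,11],[50,0]]
[[6,5],[15,14],[18,20],[31,1],[33,0],[43,6],[46,11],[50,0]]
[[6,5],[13,9],[15,14],[18,20],[31,1],[33,0],[43,6],[46,11],[50,0]]
[[6,5],[13,9],[15,14],[18,20],[31,1],[33,20],[50,0]]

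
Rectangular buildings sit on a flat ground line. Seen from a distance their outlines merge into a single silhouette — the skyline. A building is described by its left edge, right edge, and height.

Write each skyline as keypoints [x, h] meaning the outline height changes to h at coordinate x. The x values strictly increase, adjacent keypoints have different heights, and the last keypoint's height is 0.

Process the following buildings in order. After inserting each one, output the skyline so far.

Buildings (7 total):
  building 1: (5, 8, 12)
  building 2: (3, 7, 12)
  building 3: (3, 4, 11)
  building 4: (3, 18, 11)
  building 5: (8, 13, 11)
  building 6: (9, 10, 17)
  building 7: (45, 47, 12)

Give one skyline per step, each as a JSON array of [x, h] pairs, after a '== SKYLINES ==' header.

== SKYLINES ==
[[5,12],[8,0]]
[[3,12],[8,0]]
[[3,12],[8,0]]
[[3,12],[8,11],[18,0]]
[[3,12],[8,11],[18,0]]
[[3,12],[8,11],[9,17],[10,11],[18,0]]
[[3,12],[8,11],[9,17],[10,11],[18,0],[45,12],[47,0]]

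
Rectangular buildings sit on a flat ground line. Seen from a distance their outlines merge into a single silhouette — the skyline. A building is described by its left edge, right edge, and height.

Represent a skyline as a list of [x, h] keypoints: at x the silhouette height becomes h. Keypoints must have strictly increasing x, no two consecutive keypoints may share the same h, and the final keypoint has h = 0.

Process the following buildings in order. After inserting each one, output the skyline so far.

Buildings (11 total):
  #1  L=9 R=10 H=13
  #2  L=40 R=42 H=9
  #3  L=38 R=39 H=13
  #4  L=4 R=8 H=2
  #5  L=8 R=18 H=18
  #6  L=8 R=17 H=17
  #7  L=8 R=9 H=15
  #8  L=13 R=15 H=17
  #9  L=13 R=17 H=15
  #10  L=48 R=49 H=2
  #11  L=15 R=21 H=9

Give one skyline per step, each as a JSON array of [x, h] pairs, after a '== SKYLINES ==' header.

== SKYLINES ==
[[9,13],[10,0]]
[[9,13],[10,0],[40,9],[42,0]]
[[9,13],[10,0],[38,13],[39,0],[40,9],[42,0]]
[[4,2],[8,0],[9,13],[10,0],[38,13],[39,0],[40,9],[42,0]]
[[4,2],[8,18],[18,0],[38,13],[39,0],[40,9],[42,0]]
[[4,2],[8,18],[18,0],[38,13],[39,0],[40,9],[42,0]]
[[4,2],[8,18],[18,0],[38,13],[39,0],[40,9],[42,0]]
[[4,2],[8,18],[18,0],[38,13],[39,0],[40,9],[42,0]]
[[4,2],[8,18],[18,0],[38,13],[39,0],[40,9],[42,0]]
[[4,2],[8,18],[18,0],[38,13],[39,0],[40,9],[42,0],[48,2],[49,0]]
[[4,2],[8,18],[18,9],[21,0],[38,13],[39,0],[40,9],[42,0],[48,2],[49,0]]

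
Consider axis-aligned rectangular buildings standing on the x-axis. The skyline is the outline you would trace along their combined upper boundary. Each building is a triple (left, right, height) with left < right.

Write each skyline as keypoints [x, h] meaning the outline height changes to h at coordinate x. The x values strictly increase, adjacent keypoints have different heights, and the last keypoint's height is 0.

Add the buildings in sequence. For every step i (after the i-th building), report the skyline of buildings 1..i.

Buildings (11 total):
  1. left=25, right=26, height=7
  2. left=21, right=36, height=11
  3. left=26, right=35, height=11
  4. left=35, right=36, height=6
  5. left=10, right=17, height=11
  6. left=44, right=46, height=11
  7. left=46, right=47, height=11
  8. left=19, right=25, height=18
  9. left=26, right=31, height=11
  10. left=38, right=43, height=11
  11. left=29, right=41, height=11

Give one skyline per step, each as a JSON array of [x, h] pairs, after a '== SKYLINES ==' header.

== SKYLINES ==
[[25,7],[26,0]]
[[21,11],[36,0]]
[[21,11],[36,0]]
[[21,11],[36,0]]
[[10,11],[17,0],[21,11],[36,0]]
[[10,11],[17,0],[21,11],[36,0],[44,11],[46,0]]
[[10,11],[17,0],[21,11],[36,0],[44,11],[47,0]]
[[10,11],[17,0],[19,18],[25,11],[36,0],[44,11],[47,0]]
[[10,11],[17,0],[19,18],[25,11],[36,0],[44,11],[47,0]]
[[10,11],[17,0],[19,18],[25,11],[36,0],[38,11],[43,0],[44,11],[47,0]]
[[10,11],[17,0],[19,18],[25,11],[43,0],[44,11],[47,0]]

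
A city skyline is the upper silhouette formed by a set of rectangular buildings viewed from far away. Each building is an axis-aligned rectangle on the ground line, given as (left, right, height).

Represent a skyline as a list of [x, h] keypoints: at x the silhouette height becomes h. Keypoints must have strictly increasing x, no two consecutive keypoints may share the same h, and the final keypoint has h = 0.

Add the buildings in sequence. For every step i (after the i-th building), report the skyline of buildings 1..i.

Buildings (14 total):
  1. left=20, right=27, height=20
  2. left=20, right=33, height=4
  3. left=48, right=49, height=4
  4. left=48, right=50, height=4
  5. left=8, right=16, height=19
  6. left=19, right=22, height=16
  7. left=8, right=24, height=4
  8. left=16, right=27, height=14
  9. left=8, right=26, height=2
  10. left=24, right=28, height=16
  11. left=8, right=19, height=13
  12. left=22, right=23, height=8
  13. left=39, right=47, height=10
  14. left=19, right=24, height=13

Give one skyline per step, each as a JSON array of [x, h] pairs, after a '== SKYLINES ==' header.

== SKYLINES ==
[[20,20],[27,0]]
[[20,20],[27,4],[33,0]]
[[20,20],[27,4],[33,0],[48,4],[49,0]]
[[20,20],[27,4],[33,0],[48,4],[50,0]]
[[8,19],[16,0],[20,20],[27,4],[33,0],[48,4],[50,0]]
[[8,19],[16,0],[19,16],[20,20],[27,4],[33,0],[48,4],[50,0]]
[[8,19],[16,4],[19,16],[20,20],[27,4],[33,0],[48,4],[50,0]]
[[8,19],[16,14],[19,16],[20,20],[27,4],[33,0],[48,4],[50,0]]
[[8,19],[16,14],[19,16],[20,20],[27,4],[33,0],[48,4],[50,0]]
[[8,19],[16,14],[19,16],[20,20],[27,16],[28,4],[33,0],[48,4],[50,0]]
[[8,19],[16,14],[19,16],[20,20],[27,16],[28,4],[33,0],[48,4],[50,0]]
[[8,19],[16,14],[19,16],[20,20],[27,16],[28,4],[33,0],[48,4],[50,0]]
[[8,19],[16,14],[19,16],[20,20],[27,16],[28,4],[33,0],[39,10],[47,0],[48,4],[50,0]]
[[8,19],[16,14],[19,16],[20,20],[27,16],[28,4],[33,0],[39,10],[47,0],[48,4],[50,0]]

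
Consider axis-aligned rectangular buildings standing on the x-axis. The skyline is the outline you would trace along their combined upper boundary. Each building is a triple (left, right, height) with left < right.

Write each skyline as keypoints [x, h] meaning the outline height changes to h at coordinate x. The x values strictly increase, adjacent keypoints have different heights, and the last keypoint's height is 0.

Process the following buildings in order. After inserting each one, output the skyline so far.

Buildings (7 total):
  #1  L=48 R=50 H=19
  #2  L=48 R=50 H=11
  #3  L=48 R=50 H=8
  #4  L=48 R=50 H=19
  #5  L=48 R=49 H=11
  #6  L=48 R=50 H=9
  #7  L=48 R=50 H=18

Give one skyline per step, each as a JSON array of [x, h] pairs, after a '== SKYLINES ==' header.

== SKYLINES ==
[[48,19],[50,0]]
[[48,19],[50,0]]
[[48,19],[50,0]]
[[48,19],[50,0]]
[[48,19],[50,0]]
[[48,19],[50,0]]
[[48,19],[50,0]]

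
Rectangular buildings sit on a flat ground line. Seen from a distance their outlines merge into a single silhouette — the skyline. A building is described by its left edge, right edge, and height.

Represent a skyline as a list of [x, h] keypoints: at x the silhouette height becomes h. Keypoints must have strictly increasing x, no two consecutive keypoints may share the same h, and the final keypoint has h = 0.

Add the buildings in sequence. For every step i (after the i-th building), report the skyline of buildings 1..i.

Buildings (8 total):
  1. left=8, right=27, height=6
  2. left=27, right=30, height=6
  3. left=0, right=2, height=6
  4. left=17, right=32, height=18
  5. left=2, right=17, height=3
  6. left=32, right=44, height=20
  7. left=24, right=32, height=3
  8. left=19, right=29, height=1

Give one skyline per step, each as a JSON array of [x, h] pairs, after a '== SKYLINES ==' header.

== SKYLINES ==
[[8,6],[27,0]]
[[8,6],[30,0]]
[[0,6],[2,0],[8,6],[30,0]]
[[0,6],[2,0],[8,6],[17,18],[32,0]]
[[0,6],[2,3],[8,6],[17,18],[32,0]]
[[0,6],[2,3],[8,6],[17,18],[32,20],[44,0]]
[[0,6],[2,3],[8,6],[17,18],[32,20],[44,0]]
[[0,6],[2,3],[8,6],[17,18],[32,20],[44,0]]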